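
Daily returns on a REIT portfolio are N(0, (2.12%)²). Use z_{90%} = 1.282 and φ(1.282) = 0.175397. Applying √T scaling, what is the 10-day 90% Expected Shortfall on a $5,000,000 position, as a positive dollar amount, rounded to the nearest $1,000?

σ_{10d} = 2.12% × √10 = 6.704%.
ES multiplier = φ(z)/(1−α) = 0.175397/0.1 = 1.754.
ES = 6.704% × 1.754 = 11.759%; on $5,000,000: $587,950.

$588,000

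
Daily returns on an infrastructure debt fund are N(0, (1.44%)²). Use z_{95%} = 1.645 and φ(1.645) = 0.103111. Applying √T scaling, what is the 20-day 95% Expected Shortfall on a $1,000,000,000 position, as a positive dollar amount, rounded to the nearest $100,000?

σ_{20d} = 1.44% × √20 = 6.440%.
ES multiplier = φ(z)/(1−α) = 0.103111/0.05 = 2.062.
ES = 6.440% × 2.062 = 13.279%; on $1,000,000,000: $132,790,000.

$132,800,000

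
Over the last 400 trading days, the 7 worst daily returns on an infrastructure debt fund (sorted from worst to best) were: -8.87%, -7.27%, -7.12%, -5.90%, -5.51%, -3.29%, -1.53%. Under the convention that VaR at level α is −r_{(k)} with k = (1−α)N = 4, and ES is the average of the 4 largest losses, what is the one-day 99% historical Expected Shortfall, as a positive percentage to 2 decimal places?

7.29%

The 4 worst returns sum to -29.16%.
ES = −(-29.16%) / 4 = 7.29%.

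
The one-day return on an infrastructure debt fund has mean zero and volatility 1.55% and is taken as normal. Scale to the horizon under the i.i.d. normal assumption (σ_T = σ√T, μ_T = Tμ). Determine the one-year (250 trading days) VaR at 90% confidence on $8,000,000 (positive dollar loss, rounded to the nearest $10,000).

$2,510,000

At 90%, z = 1.282.
σ_{250d} = 1.55% × √250 = 24.508%.
VaR = 1.282 × 24.508% = 31.419%.
On $8,000,000: 0.31419 × $8,000,000 = $2,513,520.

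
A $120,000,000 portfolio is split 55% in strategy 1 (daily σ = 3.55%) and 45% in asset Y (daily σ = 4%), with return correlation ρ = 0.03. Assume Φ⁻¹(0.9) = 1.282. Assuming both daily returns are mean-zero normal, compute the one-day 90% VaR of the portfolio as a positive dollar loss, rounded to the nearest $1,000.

σ_p² = 0.55²·3.55² + 0.45²·4² + 2·0.03·0.55·0.45·3.55·4 = 7.2631 (%²).
σ_p = √7.2631 = 2.695%.
VaR = 1.282 × 2.695% = 3.455%; on $120,000,000 that is $4,146,000.

$4,146,000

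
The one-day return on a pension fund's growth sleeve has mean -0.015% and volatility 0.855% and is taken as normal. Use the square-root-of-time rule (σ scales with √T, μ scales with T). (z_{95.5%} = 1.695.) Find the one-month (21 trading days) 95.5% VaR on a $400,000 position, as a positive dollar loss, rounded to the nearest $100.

$27,800

σ_{21d} = 0.855% × √21 = 3.918%; μ_{21d} = 21 × -0.015% = -0.315%.
VaR = −(-0.315%) + 1.695 × 3.918% = 6.956%.
On $400,000: 0.06956 × $400,000 = $27,824.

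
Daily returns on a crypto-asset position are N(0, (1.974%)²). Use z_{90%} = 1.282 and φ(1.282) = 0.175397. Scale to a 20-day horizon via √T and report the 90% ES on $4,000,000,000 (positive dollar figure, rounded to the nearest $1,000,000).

σ_{20d} = 1.974% × √20 = 8.828%.
ES multiplier = φ(z)/(1−α) = 0.175397/0.1 = 1.754.
ES = 8.828% × 1.754 = 15.484%; on $4,000,000,000: $619,360,000.

$619,000,000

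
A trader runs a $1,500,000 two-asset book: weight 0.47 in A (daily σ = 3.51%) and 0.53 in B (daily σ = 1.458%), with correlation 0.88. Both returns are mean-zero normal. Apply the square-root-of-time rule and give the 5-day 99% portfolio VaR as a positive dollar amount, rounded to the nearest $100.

σ_p = √(0.47²·3.51² + 0.53²·1.458² + 2·0.88·0.47·0.53·3.51·1.458) = 2.358%.
σ_{5d} = 2.358% × √5 = 5.273%.
z(99%) = 2.326.
VaR = 2.326 × 5.273% = 12.265%; on $1,500,000 that is $183,975.

$184,000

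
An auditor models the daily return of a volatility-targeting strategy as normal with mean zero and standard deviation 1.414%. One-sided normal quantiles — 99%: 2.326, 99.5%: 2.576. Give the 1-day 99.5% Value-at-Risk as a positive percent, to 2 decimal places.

3.64%

VaR = z·σ = 2.576 × 1.414% = 3.642%.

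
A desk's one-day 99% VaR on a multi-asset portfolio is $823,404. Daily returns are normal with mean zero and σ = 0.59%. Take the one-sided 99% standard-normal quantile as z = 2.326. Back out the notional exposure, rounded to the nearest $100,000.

$60,000,000

VaR as a fraction of value: z·σ = 2.326 × 0.59% = 1.37234%.
Position = $823,404 / 0.0137234 = $60,000,000.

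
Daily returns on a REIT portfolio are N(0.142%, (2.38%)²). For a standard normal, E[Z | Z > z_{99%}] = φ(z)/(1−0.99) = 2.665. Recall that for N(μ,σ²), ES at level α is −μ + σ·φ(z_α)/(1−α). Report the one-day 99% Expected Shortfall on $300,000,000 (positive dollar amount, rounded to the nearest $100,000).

$18,600,000

ES = −(0.142%) + 2.38% × 2.665 = 6.201%.
On $300,000,000: 0.06201 × $300,000,000 = $18,603,000.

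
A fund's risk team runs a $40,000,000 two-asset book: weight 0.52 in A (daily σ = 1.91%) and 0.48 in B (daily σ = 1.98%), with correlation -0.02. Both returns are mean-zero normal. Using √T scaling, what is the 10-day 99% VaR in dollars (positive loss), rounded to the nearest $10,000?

$4,000,000

σ_p = √(0.52²·1.91² + 0.48²·1.98² + 2·-0.02·0.52·0.48·1.91·1.98) = 1.361%.
σ_{10d} = 1.361% × √10 = 4.304%.
z(99%) = 2.326.
VaR = 2.326 × 4.304% = 10.011%; on $40,000,000 that is $4,004,400.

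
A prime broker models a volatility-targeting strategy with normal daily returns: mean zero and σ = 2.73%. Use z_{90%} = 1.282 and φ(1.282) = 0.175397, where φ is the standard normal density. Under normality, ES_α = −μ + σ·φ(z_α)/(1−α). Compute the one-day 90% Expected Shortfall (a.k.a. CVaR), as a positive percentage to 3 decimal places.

4.788%

Tail multiplier: φ(z)/(1−α) = 0.175397 / 0.1 = 1.754.
ES = 2.73% × 1.754 = 4.788%.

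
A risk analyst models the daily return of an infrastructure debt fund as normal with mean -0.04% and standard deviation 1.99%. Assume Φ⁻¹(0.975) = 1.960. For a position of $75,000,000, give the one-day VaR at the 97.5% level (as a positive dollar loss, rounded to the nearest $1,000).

VaR = −μ + z·σ = −(-0.04%) + 1.960 × 1.99% = 3.940%.
On $75,000,000: 0.03940 × $75,000,000 = $2,955,000.

$2,955,000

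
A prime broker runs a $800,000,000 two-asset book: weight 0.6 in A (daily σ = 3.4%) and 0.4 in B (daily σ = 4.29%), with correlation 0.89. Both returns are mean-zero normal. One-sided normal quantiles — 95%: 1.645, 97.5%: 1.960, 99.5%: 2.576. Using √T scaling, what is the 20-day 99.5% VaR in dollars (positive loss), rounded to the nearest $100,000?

$336,600,000

σ_p = √(0.6²·3.4² + 0.4²·4.29² + 2·0.89·0.6·0.4·3.4·4.29) = 3.652%.
σ_{20d} = 3.652% × √20 = 16.332%.
VaR = 2.576 × 16.332% = 42.071%; on $800,000,000 that is $336,568,000.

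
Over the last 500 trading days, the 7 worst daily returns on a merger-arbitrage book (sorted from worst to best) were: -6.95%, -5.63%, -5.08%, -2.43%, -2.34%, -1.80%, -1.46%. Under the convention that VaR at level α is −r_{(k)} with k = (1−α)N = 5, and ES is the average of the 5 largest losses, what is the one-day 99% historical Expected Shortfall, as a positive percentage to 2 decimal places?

The 5 worst returns sum to -22.43%.
ES = −(-22.43%) / 5 = 4.486% ≈ 4.49%.

4.49%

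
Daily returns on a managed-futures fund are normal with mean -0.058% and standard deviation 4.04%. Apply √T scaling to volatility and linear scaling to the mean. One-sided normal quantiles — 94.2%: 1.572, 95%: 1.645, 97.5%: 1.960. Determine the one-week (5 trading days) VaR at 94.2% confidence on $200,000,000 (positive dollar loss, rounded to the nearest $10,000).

σ_{5d} = 4.04% × √5 = 9.034%; μ_{5d} = 5 × -0.058% = -0.290%.
VaR = −(-0.290%) + 1.572 × 9.034% = 14.491%.
On $200,000,000: 0.14491 × $200,000,000 = $28,982,000.

$28,980,000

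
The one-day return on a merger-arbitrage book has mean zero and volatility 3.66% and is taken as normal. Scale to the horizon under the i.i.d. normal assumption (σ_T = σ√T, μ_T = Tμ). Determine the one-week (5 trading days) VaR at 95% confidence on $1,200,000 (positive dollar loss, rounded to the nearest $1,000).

$162,000

At 95%, z = 1.645.
σ_{5d} = 3.66% × √5 = 8.184%.
VaR = 1.645 × 8.184% = 13.463%.
On $1,200,000: 0.13463 × $1,200,000 = $161,556.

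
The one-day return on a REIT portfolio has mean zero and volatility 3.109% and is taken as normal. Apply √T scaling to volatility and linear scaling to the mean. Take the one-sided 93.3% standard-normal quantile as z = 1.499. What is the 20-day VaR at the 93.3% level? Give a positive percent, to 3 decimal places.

σ_{20d} = 3.109% × √20 = 13.904%.
VaR = 1.499 × 13.904% = 20.842%.

20.842%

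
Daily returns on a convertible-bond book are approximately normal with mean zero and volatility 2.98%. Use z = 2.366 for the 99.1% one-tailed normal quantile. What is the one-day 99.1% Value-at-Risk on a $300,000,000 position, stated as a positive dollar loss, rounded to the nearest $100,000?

$21,200,000

VaR = z·σ = 2.366 × 2.98% = 7.051%.
On $300,000,000: 0.07051 × $300,000,000 = $21,153,000.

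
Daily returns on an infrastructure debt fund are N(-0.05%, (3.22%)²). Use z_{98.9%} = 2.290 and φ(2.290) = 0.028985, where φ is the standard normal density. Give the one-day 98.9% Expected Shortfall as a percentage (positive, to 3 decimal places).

Tail multiplier: φ(z)/(1−α) = 0.028985 / 0.011 = 2.635.
ES = −(-0.05%) + 3.22% × 2.635 = 8.535%.

8.535%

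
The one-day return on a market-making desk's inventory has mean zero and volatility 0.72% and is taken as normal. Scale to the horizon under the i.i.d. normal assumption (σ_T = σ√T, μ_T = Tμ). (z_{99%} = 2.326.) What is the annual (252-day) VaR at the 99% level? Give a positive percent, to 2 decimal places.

26.59%

σ_{252d} = 0.72% × √252 = 11.430%.
VaR = 2.326 × 11.430% = 26.586%.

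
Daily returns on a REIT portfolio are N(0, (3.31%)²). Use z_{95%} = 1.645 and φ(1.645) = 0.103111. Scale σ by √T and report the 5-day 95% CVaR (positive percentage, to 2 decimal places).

σ_{5d} = 3.31% × √5 = 7.401%.
ES multiplier = φ(z)/(1−α) = 0.103111/0.05 = 2.062.
ES = 7.401% × 2.062 = 15.261%.

15.26%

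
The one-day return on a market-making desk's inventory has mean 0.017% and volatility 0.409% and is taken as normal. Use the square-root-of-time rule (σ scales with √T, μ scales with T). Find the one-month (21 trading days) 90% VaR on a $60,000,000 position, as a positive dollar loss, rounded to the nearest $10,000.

$1,230,000

At 90%, z = 1.282.
σ_{21d} = 0.409% × √21 = 1.874%; μ_{21d} = 21 × 0.017% = 0.357%.
VaR = −(0.357%) + 1.282 × 1.874% = 2.045%.
On $60,000,000: 0.02045 × $60,000,000 = $1,227,000.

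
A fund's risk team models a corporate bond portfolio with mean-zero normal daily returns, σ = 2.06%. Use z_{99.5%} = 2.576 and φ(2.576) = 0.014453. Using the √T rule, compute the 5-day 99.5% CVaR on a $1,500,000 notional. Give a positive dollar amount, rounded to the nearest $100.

σ_{5d} = 2.06% × √5 = 4.606%.
ES multiplier = φ(z)/(1−α) = 0.014453/0.005 = 2.891.
ES = 4.606% × 2.891 = 13.316%; on $1,500,000: $199,740.

$199,700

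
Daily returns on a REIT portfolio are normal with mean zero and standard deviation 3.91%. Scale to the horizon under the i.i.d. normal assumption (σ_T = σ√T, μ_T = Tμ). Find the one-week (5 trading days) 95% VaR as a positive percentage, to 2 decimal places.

At 95%, z = 1.645.
σ_{5d} = 3.91% × √5 = 8.743%.
VaR = 1.645 × 8.743% = 14.382%.

14.38%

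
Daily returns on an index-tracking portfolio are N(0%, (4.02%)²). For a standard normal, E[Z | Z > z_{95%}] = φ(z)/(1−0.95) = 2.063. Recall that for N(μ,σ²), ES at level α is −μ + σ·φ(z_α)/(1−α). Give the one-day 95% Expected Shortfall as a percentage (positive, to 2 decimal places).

8.29%

ES = 4.02% × 2.063 = 8.293%.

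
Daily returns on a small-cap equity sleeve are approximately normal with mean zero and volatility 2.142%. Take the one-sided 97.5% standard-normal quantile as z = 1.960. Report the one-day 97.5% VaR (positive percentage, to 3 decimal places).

4.198%

VaR = z·σ = 1.960 × 2.142% = 4.198%.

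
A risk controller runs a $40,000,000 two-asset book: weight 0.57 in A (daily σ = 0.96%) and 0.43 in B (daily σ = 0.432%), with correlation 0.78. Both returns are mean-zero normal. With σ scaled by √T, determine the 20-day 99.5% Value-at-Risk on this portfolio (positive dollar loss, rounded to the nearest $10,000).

σ_p = √(0.57²·0.96² + 0.43²·0.432² + 2·0.78·0.57·0.43·0.96·0.432) = 0.702%.
σ_{20d} = 0.702% × √20 = 3.139%.
z(99.5%) = 2.576.
VaR = 2.576 × 3.139% = 8.086%; on $40,000,000 that is $3,234,400.

$3,230,000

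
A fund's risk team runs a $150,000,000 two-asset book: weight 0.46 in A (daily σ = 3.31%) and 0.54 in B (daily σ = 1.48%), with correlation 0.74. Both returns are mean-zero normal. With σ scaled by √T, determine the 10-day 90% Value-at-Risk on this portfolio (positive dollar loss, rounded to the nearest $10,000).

$13,260,000

σ_p = √(0.46²·3.31² + 0.54²·1.48² + 2·0.74·0.46·0.54·3.31·1.48) = 2.181%.
σ_{10d} = 2.181% × √10 = 6.897%.
z(90%) = 1.282.
VaR = 1.282 × 6.897% = 8.842%; on $150,000,000 that is $13,263,000.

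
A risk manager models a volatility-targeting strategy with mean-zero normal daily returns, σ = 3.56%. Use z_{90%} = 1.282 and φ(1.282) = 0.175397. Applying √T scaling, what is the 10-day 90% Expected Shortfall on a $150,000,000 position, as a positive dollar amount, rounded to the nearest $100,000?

σ_{10d} = 3.56% × √10 = 11.258%.
ES multiplier = φ(z)/(1−α) = 0.175397/0.1 = 1.754.
ES = 11.258% × 1.754 = 19.747%; on $150,000,000: $29,620,500.

$29,600,000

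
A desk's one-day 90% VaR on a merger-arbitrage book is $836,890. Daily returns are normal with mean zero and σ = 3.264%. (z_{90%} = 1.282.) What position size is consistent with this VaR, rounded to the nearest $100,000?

VaR as a fraction of value: z·σ = 1.282 × 3.264% = 4.18445%.
Position = $836,890 / 0.0418445 = $20,000,010.

$20,000,000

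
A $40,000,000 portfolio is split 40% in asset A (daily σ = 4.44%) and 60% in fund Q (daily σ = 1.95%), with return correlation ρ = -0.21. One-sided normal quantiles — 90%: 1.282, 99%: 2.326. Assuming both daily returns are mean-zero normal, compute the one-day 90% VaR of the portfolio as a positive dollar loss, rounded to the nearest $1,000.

$980,000

σ_p² = 0.4²·4.44² + 0.6²·1.95² + 2·-0.21·0.4·0.6·4.44·1.95 = 3.6503 (%²).
σ_p = √3.6503 = 1.911%.
VaR = 1.282 × 1.911% = 2.450%; on $40,000,000 that is $980,000.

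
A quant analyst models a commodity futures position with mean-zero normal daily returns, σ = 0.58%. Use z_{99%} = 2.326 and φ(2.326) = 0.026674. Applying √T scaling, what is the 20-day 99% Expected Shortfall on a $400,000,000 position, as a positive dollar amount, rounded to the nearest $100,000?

σ_{20d} = 0.58% × √20 = 2.594%.
ES multiplier = φ(z)/(1−α) = 0.026674/0.01 = 2.667.
ES = 2.594% × 2.667 = 6.918%; on $400,000,000: $27,672,000.

$27,700,000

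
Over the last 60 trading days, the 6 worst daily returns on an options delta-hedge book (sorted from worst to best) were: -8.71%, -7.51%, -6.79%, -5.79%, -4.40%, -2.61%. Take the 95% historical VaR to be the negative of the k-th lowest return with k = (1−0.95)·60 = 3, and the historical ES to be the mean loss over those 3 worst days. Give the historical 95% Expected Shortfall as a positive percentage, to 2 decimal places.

7.67%

The 3 worst returns sum to -23.01%.
ES = −(-23.01%) / 3 = 7.67%.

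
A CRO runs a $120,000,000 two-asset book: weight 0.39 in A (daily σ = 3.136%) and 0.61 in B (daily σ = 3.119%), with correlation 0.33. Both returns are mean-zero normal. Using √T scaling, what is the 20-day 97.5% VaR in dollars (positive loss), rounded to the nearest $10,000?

σ_p = √(0.39²·3.136² + 0.61²·3.119² + 2·0.33·0.39·0.61·3.136·3.119) = 2.579%.
σ_{20d} = 2.579% × √20 = 11.534%.
z(97.5%) = 1.960.
VaR = 1.960 × 11.534% = 22.607%; on $120,000,000 that is $27,128,400.

$27,130,000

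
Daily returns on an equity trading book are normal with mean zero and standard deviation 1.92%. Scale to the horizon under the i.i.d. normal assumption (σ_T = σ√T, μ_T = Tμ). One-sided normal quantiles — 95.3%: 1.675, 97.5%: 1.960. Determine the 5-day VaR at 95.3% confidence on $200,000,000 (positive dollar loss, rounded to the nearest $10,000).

σ_{5d} = 1.92% × √5 = 4.293%.
VaR = 1.675 × 4.293% = 7.191%.
On $200,000,000: 0.07191 × $200,000,000 = $14,382,000.

$14,380,000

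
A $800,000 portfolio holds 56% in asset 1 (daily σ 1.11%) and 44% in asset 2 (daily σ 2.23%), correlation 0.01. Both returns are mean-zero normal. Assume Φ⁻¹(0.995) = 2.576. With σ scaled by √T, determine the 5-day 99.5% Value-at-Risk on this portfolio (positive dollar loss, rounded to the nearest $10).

$53,770

σ_p = √(0.56²·1.11² + 0.44²·2.23² + 2·0.01·0.56·0.44·1.11·2.23) = 1.167%.
σ_{5d} = 1.167% × √5 = 2.609%.
VaR = 2.576 × 2.609% = 6.721%; on $800,000 that is $53,768.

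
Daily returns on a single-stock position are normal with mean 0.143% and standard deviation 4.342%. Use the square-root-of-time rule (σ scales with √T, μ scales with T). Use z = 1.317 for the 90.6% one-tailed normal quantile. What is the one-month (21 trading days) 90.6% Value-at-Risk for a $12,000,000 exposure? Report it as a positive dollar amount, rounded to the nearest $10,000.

σ_{21d} = 4.342% × √21 = 19.898%; μ_{21d} = 21 × 0.143% = 3.003%.
VaR = −(3.003%) + 1.317 × 19.898% = 23.203%.
On $12,000,000: 0.23203 × $12,000,000 = $2,784,360.

$2,780,000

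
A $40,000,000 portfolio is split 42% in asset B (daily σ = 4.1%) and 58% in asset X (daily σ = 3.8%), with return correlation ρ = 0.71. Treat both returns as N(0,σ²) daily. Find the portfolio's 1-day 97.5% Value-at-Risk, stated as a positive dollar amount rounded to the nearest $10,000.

σ_p² = 0.42²·4.1² + 0.58²·3.8² + 2·0.71·0.42·0.58·4.1·3.8 = 13.2122 (%²).
σ_p = √13.2122 = 3.635%.
At 97.5%, z = 1.960.
VaR = 1.960 × 3.635% = 7.125%; on $40,000,000 that is $2,850,000.

$2,850,000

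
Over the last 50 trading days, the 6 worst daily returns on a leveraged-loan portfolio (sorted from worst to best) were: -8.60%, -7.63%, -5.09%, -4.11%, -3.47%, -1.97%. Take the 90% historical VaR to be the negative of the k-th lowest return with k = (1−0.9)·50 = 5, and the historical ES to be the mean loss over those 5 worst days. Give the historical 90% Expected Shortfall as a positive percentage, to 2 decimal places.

5.78%

The 5 worst returns sum to -28.90%.
ES = −(-28.90%) / 5 = 5.78%.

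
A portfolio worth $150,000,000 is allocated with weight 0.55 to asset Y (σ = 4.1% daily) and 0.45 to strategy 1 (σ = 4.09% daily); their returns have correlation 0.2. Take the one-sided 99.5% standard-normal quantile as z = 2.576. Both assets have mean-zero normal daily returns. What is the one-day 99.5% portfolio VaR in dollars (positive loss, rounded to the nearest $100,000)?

$12,300,000

σ_p² = 0.55²·4.1² + 0.45²·4.09² + 2·0.2·0.55·0.45·4.1·4.09 = 10.1326 (%²).
σ_p = √10.1326 = 3.183%.
VaR = 2.576 × 3.183% = 8.199%; on $150,000,000 that is $12,298,500.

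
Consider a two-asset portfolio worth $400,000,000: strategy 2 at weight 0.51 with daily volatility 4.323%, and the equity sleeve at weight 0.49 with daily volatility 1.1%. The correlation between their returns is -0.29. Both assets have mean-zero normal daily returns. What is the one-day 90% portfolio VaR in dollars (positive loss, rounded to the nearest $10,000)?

σ_p² = 0.51²·4.323² + 0.49²·1.1² + 2·-0.29·0.51·0.49·4.323·1.1 = 4.4621 (%²).
σ_p = √4.4621 = 2.112%.
At 90%, z = 1.282.
VaR = 1.282 × 2.112% = 2.708%; on $400,000,000 that is $10,832,000.

$10,830,000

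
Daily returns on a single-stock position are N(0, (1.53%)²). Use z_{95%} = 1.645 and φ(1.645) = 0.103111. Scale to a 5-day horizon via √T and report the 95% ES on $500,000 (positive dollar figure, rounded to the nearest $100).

$35,300

σ_{5d} = 1.53% × √5 = 3.421%.
ES multiplier = φ(z)/(1−α) = 0.103111/0.05 = 2.062.
ES = 3.421% × 2.062 = 7.054%; on $500,000: $35,270.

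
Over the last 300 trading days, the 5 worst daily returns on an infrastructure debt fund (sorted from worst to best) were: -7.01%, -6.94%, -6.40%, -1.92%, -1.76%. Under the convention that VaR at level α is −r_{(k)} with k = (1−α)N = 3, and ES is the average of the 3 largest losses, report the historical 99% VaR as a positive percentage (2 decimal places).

k = 3; the 3rd lowest return is -6.40%, so VaR = 6.40%.

6.40%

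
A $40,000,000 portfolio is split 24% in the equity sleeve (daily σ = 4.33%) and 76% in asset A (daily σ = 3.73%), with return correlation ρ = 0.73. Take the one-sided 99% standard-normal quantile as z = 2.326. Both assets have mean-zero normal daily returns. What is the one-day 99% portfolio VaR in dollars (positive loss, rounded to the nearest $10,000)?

σ_p² = 0.24²·4.33² + 0.76²·3.73² + 2·0.73·0.24·0.76·4.33·3.73 = 13.4171 (%²).
σ_p = √13.4171 = 3.663%.
VaR = 2.326 × 3.663% = 8.520%; on $40,000,000 that is $3,408,000.

$3,410,000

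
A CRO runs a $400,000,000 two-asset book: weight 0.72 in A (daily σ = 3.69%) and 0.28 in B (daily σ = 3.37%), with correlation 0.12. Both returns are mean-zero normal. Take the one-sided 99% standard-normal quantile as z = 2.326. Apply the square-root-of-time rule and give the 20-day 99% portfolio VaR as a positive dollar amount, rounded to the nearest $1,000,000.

$122,000,000

σ_p = √(0.72²·3.69² + 0.28²·3.37² + 2·0.12·0.72·0.28·3.69·3.37) = 2.924%.
σ_{20d} = 2.924% × √20 = 13.077%.
VaR = 2.326 × 13.077% = 30.417%; on $400,000,000 that is $121,668,000.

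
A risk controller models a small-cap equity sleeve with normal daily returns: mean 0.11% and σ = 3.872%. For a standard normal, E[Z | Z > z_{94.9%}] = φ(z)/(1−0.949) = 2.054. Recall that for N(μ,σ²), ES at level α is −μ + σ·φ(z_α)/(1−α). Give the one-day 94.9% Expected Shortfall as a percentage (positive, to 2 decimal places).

7.84%

ES = −(0.11%) + 3.872% × 2.054 = 7.843%.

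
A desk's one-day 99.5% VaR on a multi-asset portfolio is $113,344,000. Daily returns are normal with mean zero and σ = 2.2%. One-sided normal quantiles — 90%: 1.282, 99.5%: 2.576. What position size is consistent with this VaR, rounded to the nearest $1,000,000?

VaR as a fraction of value: z·σ = 2.576 × 2.2% = 5.6672%.
Position = $113,344,000 / 0.056672 = $2,000,000,000.

$2,000,000,000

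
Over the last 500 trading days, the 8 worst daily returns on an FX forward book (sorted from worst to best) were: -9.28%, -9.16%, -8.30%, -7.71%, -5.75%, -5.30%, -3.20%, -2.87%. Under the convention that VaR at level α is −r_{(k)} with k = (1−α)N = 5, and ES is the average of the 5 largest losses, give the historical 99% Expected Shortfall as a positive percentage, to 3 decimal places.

8.040%

The 5 worst returns sum to -40.20%.
ES = −(-40.20%) / 5 = 8.04% ≈ 8.040%.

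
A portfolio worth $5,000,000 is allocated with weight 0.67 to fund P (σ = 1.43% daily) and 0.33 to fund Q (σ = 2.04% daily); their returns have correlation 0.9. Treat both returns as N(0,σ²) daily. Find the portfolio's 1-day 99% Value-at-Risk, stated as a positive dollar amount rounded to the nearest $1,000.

$185,000

σ_p² = 0.67²·1.43² + 0.33²·2.04² + 2·0.9·0.67·0.33·1.43·2.04 = 2.5321 (%²).
σ_p = √2.5321 = 1.591%.
At 99%, z = 2.326.
VaR = 2.326 × 1.591% = 3.701%; on $5,000,000 that is $185,050.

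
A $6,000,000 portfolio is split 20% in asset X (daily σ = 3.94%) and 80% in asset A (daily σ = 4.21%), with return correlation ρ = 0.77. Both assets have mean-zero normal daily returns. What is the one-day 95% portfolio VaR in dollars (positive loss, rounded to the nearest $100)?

$395,400

σ_p² = 0.2²·3.94² + 0.8²·4.21² + 2·0.77·0.2·0.8·3.94·4.21 = 16.0515 (%²).
σ_p = √16.0515 = 4.006%.
At 95%, z = 1.645.
VaR = 1.645 × 4.006% = 6.590%; on $6,000,000 that is $395,400.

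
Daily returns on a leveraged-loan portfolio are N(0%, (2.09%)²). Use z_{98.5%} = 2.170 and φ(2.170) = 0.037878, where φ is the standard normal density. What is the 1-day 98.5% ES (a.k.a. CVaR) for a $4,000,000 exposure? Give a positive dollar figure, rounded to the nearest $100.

$211,100

Tail multiplier: φ(z)/(1−α) = 0.037878 / 0.015 = 2.525.
ES = 2.09% × 2.525 = 5.277%.
On $4,000,000: 0.05277 × $4,000,000 = $211,080.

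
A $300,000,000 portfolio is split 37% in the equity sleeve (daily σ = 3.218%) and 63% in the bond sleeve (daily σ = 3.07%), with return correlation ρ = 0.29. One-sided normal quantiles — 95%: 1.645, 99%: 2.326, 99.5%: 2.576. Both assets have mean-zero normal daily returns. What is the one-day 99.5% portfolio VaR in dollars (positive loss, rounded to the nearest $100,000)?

σ_p² = 0.37²·3.218² + 0.63²·3.07² + 2·0.29·0.37·0.63·3.218·3.07 = 6.4941 (%²).
σ_p = √6.4941 = 2.548%.
VaR = 2.576 × 2.548% = 6.564%; on $300,000,000 that is $19,692,000.

$19,700,000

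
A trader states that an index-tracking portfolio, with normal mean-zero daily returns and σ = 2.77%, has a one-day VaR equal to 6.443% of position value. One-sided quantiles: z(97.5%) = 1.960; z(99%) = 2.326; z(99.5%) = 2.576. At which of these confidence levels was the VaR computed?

Implied z = VaR/σ = 6.443 / 2.77 = 2.326.
This matches z(99%) = 2.326.

99%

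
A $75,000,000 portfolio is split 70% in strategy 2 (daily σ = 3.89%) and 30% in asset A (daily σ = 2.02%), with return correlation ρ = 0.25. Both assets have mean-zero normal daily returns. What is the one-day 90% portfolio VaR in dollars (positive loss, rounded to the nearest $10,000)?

σ_p² = 0.7²·3.89² + 0.3²·2.02² + 2·0.25·0.7·0.3·3.89·2.02 = 8.6070 (%²).
σ_p = √8.6070 = 2.934%.
At 90%, z = 1.282.
VaR = 1.282 × 2.934% = 3.761%; on $75,000,000 that is $2,820,750.

$2,820,000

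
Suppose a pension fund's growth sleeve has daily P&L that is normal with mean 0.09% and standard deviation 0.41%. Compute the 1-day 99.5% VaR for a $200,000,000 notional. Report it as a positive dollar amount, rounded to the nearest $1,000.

$1,932,000

At 99.5% one-sided, z = 2.576.
VaR = −μ + z·σ = −(0.09%) + 2.576 × 0.41% = 0.966%.
On $200,000,000: 0.00966 × $200,000,000 = $1,932,000.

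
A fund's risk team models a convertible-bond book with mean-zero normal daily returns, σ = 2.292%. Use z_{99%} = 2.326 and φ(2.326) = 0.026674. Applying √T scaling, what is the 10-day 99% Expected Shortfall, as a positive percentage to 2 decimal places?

19.33%

σ_{10d} = 2.292% × √10 = 7.248%.
ES multiplier = φ(z)/(1−α) = 0.026674/0.01 = 2.667.
ES = 7.248% × 2.667 = 19.330%.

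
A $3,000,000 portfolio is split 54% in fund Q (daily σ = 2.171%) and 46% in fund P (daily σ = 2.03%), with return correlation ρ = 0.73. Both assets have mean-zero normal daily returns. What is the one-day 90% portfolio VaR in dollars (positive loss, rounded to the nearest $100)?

σ_p² = 0.54²·2.171² + 0.46²·2.03² + 2·0.73·0.54·0.46·2.171·2.03 = 3.8447 (%²).
σ_p = √3.8447 = 1.961%.
At 90%, z = 1.282.
VaR = 1.282 × 1.961% = 2.514%; on $3,000,000 that is $75,420.

$75,400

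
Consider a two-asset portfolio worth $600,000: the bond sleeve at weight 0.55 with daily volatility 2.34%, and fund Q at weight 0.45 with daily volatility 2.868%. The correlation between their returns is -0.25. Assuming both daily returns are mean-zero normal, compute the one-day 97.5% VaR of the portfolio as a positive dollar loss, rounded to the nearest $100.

$18,600

σ_p² = 0.55²·2.34² + 0.45²·2.868² + 2·-0.25·0.55·0.45·2.34·2.868 = 2.4915 (%²).
σ_p = √2.4915 = 1.578%.
At 97.5%, z = 1.960.
VaR = 1.960 × 1.578% = 3.093%; on $600,000 that is $18,558.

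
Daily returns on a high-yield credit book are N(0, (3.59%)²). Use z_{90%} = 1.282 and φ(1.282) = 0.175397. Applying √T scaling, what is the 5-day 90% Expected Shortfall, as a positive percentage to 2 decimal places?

σ_{5d} = 3.59% × √5 = 8.027%.
ES multiplier = φ(z)/(1−α) = 0.175397/0.1 = 1.754.
ES = 8.027% × 1.754 = 14.079%.

14.08%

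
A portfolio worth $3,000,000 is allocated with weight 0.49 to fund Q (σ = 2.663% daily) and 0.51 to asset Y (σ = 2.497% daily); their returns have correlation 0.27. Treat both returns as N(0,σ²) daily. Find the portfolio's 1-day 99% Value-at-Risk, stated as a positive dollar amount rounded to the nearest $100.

σ_p² = 0.49²·2.663² + 0.51²·2.497² + 2·0.27·0.49·0.51·2.663·2.497 = 4.2217 (%²).
σ_p = √4.2217 = 2.055%.
At 99%, z = 2.326.
VaR = 2.326 × 2.055% = 4.780%; on $3,000,000 that is $143,400.

$143,400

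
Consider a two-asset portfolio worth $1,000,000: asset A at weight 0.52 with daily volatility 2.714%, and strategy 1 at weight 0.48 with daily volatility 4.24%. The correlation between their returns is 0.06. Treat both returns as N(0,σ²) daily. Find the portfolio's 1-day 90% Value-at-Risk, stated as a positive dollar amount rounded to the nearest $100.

$32,600

σ_p² = 0.52²·2.714² + 0.48²·4.24² + 2·0.06·0.52·0.48·2.714·4.24 = 6.4784 (%²).
σ_p = √6.4784 = 2.545%.
At 90%, z = 1.282.
VaR = 1.282 × 2.545% = 3.263%; on $1,000,000 that is $32,630.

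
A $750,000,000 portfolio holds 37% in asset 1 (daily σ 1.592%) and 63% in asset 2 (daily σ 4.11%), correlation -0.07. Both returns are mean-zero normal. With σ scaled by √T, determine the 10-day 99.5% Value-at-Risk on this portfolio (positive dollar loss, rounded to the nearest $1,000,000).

σ_p = √(0.37²·1.592² + 0.63²·4.11² + 2·-0.07·0.37·0.63·1.592·4.11) = 2.615%.
σ_{10d} = 2.615% × √10 = 8.269%.
z(99.5%) = 2.576.
VaR = 2.576 × 8.269% = 21.301%; on $750,000,000 that is $159,757,500.

$160,000,000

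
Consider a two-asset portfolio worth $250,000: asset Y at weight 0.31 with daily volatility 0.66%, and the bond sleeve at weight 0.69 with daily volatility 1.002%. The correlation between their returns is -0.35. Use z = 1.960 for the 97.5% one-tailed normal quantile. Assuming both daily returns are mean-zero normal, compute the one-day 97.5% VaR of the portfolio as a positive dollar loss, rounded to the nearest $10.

$3,180

σ_p² = 0.31²·0.66² + 0.69²·1.002² + 2·-0.35·0.31·0.69·0.66·1.002 = 0.4208 (%²).
σ_p = √0.4208 = 0.649%.
VaR = 1.960 × 0.649% = 1.272%; on $250,000 that is $3,180.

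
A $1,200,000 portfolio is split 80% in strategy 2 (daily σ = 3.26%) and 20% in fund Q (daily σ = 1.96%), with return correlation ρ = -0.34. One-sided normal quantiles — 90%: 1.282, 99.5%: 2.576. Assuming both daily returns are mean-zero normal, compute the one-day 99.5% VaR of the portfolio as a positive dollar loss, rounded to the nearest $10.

σ_p² = 0.8²·3.26² + 0.2²·1.96² + 2·-0.34·0.8·0.2·3.26·1.96 = 6.2601 (%²).
σ_p = √6.2601 = 2.502%.
VaR = 2.576 × 2.502% = 6.445%; on $1,200,000 that is $77,340.

$77,340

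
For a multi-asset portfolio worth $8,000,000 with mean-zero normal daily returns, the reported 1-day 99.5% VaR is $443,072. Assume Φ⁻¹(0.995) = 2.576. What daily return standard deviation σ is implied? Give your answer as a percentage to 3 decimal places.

2.150%

VaR as a fraction: $443,072 / $8,000,000 = 5.538%.
σ = VaR / z = 5.538% / 2.576 = 2.150%.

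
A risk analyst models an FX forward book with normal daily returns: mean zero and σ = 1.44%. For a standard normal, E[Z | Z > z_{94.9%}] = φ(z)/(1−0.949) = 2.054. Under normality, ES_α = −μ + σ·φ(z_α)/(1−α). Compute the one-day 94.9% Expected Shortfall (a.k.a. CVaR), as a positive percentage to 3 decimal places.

ES = 1.44% × 2.054 = 2.958%.

2.958%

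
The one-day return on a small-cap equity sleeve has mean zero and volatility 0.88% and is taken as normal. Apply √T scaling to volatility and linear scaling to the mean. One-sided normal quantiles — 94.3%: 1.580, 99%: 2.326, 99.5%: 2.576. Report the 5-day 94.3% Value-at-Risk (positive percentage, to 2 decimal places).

σ_{5d} = 0.88% × √5 = 1.968%.
VaR = 1.580 × 1.968% = 3.109%.

3.11%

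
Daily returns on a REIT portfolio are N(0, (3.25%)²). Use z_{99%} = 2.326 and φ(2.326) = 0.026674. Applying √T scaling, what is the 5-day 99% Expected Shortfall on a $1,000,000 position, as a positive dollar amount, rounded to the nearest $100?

σ_{5d} = 3.25% × √5 = 7.267%.
ES multiplier = φ(z)/(1−α) = 0.026674/0.01 = 2.667.
ES = 7.267% × 2.667 = 19.381%; on $1,000,000: $193,810.

$193,800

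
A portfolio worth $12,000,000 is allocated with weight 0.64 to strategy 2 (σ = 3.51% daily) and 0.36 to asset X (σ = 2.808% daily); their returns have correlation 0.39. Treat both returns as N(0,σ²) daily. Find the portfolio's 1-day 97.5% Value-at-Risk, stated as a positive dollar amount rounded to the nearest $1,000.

σ_p² = 0.64²·3.51² + 0.36²·2.808² + 2·0.39·0.64·0.36·3.51·2.808 = 7.8394 (%²).
σ_p = √7.8394 = 2.800%.
At 97.5%, z = 1.960.
VaR = 1.960 × 2.800% = 5.488%; on $12,000,000 that is $658,560.

$659,000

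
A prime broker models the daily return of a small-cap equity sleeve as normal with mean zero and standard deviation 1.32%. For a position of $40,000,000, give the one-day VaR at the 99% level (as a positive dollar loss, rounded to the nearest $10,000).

$1,230,000

At 99% one-sided, z = 2.326.
VaR = z·σ = 2.326 × 1.32% = 3.070%.
On $40,000,000: 0.03070 × $40,000,000 = $1,228,000.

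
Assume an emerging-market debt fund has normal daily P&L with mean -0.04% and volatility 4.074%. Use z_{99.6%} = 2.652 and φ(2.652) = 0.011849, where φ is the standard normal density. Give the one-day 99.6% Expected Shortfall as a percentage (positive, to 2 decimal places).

Tail multiplier: φ(z)/(1−α) = 0.011849 / 0.004 = 2.962.
ES = −(-0.04%) + 4.074% × 2.962 = 12.107%.

12.11%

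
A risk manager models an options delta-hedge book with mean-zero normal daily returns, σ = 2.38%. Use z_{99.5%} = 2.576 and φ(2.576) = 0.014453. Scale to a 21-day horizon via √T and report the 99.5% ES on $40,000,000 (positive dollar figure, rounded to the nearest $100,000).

$12,600,000

σ_{21d} = 2.38% × √21 = 10.907%.
ES multiplier = φ(z)/(1−α) = 0.014453/0.005 = 2.891.
ES = 10.907% × 2.891 = 31.532%; on $40,000,000: $12,612,800.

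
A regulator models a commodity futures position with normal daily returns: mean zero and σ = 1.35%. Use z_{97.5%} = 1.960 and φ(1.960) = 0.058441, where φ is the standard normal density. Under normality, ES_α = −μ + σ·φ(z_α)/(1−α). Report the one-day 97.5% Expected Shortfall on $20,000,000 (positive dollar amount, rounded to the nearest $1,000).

$631,000

Tail multiplier: φ(z)/(1−α) = 0.058441 / 0.025 = 2.338.
ES = 1.35% × 2.338 = 3.156%.
On $20,000,000: 0.03156 × $20,000,000 = $631,200.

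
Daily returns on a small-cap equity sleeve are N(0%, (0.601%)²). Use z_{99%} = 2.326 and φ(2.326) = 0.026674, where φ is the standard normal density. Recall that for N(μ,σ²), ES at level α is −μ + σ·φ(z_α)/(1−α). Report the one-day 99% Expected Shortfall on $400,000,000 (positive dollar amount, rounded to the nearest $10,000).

Tail multiplier: φ(z)/(1−α) = 0.026674 / 0.01 = 2.667.
ES = 0.601% × 2.667 = 1.603%.
On $400,000,000: 0.01603 × $400,000,000 = $6,412,000.

$6,410,000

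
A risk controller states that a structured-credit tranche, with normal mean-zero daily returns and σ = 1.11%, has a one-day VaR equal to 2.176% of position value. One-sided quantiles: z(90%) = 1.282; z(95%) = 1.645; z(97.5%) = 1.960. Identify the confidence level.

Implied z = VaR/σ = 2.176 / 1.11 = 1.960.
This matches z(97.5%) = 1.960.

97.5%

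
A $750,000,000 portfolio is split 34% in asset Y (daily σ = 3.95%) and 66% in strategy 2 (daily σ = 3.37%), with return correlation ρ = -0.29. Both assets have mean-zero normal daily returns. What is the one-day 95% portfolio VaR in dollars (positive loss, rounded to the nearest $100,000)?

$27,600,000

σ_p² = 0.34²·3.95² + 0.66²·3.37² + 2·-0.29·0.34·0.66·3.95·3.37 = 5.0182 (%²).
σ_p = √5.0182 = 2.240%.
At 95%, z = 1.645.
VaR = 1.645 × 2.240% = 3.685%; on $750,000,000 that is $27,637,500.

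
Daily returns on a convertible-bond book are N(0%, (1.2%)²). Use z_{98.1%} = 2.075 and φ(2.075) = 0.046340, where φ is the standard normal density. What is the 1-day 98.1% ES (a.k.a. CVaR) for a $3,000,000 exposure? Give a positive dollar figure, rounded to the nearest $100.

$87,800

Tail multiplier: φ(z)/(1−α) = 0.046340 / 0.019 = 2.439.
ES = 1.2% × 2.439 = 2.927%.
On $3,000,000: 0.02927 × $3,000,000 = $87,810.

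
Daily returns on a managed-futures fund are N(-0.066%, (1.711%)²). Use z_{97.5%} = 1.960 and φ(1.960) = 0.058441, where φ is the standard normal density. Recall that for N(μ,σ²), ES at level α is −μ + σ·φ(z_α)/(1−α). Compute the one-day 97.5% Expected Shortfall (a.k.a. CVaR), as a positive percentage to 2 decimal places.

4.07%

Tail multiplier: φ(z)/(1−α) = 0.058441 / 0.025 = 2.338.
ES = −(-0.066%) + 1.711% × 2.338 = 4.066%.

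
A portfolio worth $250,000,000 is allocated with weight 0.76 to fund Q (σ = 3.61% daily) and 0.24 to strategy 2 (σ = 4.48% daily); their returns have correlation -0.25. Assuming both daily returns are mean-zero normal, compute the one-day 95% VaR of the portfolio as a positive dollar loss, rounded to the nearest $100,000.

$11,000,000

σ_p² = 0.76²·3.61² + 0.24²·4.48² + 2·-0.25·0.76·0.24·3.61·4.48 = 7.2084 (%²).
σ_p = √7.2084 = 2.685%.
At 95%, z = 1.645.
VaR = 1.645 × 2.685% = 4.417%; on $250,000,000 that is $11,042,500.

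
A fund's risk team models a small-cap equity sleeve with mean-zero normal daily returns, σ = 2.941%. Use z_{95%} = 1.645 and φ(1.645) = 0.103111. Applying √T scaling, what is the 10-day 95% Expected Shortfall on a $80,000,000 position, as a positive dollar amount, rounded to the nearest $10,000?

$15,340,000

σ_{10d} = 2.941% × √10 = 9.300%.
ES multiplier = φ(z)/(1−α) = 0.103111/0.05 = 2.062.
ES = 9.300% × 2.062 = 19.177%; on $80,000,000: $15,341,600.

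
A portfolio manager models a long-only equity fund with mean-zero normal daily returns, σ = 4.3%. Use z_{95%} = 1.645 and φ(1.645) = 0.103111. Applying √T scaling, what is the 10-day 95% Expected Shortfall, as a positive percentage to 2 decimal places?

σ_{10d} = 4.3% × √10 = 13.598%.
ES multiplier = φ(z)/(1−α) = 0.103111/0.05 = 2.062.
ES = 13.598% × 2.062 = 28.039%.

28.04%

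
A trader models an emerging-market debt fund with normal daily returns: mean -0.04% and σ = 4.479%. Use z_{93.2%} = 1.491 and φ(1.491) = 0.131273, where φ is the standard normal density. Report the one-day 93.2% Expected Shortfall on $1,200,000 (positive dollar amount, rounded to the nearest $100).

Tail multiplier: φ(z)/(1−α) = 0.131273 / 0.068 = 1.930.
ES = −(-0.04%) + 4.479% × 1.930 = 8.684%.
On $1,200,000: 0.08684 × $1,200,000 = $104,208.

$104,200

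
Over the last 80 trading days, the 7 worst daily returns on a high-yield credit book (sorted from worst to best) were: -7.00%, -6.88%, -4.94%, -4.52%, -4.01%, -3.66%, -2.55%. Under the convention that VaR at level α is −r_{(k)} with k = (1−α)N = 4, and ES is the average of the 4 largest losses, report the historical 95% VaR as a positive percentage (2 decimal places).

k = 4; the 4th lowest return is -4.52%, so VaR = 4.52%.

4.52%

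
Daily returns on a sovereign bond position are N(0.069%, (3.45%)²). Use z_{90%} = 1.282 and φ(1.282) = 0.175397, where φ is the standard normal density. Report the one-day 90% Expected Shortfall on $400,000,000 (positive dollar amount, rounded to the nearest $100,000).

$23,900,000

Tail multiplier: φ(z)/(1−α) = 0.175397 / 0.1 = 1.754.
ES = −(0.069%) + 3.45% × 1.754 = 5.982%.
On $400,000,000: 0.05982 × $400,000,000 = $23,928,000.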